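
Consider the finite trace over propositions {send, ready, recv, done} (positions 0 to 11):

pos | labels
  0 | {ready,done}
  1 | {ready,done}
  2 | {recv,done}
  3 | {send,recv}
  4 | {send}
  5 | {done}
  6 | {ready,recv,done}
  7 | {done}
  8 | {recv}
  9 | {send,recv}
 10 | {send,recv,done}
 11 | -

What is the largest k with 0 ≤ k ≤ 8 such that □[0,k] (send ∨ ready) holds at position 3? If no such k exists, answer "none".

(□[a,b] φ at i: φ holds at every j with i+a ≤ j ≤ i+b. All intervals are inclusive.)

1

(send ∨ ready) must hold from j=3 onward; find where it first fails.
  j=3: holds
  j=4: holds
  j=5: fails
Holds on [3,4], so largest k = 1.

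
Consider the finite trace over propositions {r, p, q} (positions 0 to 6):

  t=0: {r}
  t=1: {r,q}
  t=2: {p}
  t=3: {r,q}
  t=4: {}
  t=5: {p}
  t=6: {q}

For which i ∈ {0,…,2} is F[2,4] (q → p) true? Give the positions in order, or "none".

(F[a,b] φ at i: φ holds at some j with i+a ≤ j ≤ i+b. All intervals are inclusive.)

0, 1, 2

Evaluate at each i in [0,2]:
  i=0: ✓ (witness j=2)
  i=1: ✓ (witness j=4)
  i=2: ✓ (witness j=4)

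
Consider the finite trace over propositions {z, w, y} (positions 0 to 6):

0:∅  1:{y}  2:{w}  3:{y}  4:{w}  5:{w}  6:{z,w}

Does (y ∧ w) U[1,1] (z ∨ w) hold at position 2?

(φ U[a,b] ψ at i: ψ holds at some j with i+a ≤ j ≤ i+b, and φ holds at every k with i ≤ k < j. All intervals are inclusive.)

Need some j in [3,3] with (z ∨ w), and (y ∧ w) at every k in [2,j-1].
  j=3: (z ∨ w) false.
No j in the window works → until fails.

Does not hold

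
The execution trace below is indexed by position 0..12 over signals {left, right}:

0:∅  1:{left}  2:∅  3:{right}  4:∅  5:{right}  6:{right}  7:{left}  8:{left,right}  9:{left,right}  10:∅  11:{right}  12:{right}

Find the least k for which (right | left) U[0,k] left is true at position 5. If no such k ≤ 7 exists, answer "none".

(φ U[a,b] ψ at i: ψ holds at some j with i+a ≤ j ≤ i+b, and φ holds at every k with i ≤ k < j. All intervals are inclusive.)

2

Need earliest j ≥ 5 with left, and (right | left) at every k in [5,j-1].
  j=5: rhs fails.
  j=6: rhs fails.
  j=7: rhs holds; lhs holds on [5,6]. k = 2.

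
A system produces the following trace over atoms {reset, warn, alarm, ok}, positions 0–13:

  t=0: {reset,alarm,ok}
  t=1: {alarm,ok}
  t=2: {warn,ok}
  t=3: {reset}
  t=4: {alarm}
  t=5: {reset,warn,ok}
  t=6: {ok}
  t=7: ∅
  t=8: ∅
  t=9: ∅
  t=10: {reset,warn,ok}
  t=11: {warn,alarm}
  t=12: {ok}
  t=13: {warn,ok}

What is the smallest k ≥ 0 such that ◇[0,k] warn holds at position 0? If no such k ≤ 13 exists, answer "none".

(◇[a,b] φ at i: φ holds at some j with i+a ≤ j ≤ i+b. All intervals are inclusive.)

Scan j = 0,1,… for warn:
  j=0: fails
  j=1: fails
  j=2: holds
First hit at j=2, so smallest k = 2-0 = 2.

2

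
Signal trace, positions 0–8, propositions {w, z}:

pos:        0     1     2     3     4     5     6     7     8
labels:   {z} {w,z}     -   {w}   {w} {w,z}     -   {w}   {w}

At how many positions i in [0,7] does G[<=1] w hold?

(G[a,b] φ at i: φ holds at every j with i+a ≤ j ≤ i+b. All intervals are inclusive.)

Evaluate at each i in [0,7]:
  i=0: ✗ (fails at j=0)
  i=1: ✗ (fails at j=2)
  i=2: ✗ (fails at j=2)
  i=3: ✓ (all of [3,4])
  i=4: ✓ (all of [4,5])
  i=5: ✗ (fails at j=6)
  i=6: ✗ (fails at j=6)
  i=7: ✓ (all of [7,8])
Positions where it holds: {3, 4, 7} → 3.

3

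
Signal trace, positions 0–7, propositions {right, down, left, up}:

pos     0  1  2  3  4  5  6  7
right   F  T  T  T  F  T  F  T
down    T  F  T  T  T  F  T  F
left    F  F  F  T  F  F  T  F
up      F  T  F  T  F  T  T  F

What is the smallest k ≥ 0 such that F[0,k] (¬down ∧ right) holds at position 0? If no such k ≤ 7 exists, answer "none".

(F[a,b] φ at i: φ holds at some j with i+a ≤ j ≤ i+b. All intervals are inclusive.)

1

Scan j = 0,1,… for (¬down ∧ right):
  j=0: fails
  j=1: holds
First hit at j=1, so smallest k = 1-0 = 1.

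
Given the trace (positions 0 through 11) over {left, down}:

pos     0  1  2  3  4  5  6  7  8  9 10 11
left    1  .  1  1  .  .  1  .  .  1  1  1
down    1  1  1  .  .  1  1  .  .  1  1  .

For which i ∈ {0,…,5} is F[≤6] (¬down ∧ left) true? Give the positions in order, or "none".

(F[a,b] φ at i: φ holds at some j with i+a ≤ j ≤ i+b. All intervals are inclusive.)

0, 1, 2, 3, 5

Evaluate at each i in [0,5]:
  i=0: ✓ (witness j=3)
  i=1: ✓ (witness j=3)
  i=2: ✓ (witness j=3)
  i=3: ✓ (witness j=3)
  i=4: ✗ (none in [4,10])
  i=5: ✓ (witness j=11)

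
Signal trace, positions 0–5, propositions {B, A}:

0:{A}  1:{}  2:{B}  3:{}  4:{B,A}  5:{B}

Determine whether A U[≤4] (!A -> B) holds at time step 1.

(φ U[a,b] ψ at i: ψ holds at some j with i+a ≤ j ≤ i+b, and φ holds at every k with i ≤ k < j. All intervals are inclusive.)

Need some j in [1,5] with (!A -> B), and A at every k in [1,j-1].
  j=1: (!A -> B) false.
  j=2: (!A -> B) holds, but A fails at k=1 → not this j.
  j=3: (!A -> B) false.
  j=4: (!A -> B) holds, but A fails at k=1 → not this j.
  j=5: (!A -> B) holds, but A fails at k=1 → not this j.
No j in the window works → until fails.

False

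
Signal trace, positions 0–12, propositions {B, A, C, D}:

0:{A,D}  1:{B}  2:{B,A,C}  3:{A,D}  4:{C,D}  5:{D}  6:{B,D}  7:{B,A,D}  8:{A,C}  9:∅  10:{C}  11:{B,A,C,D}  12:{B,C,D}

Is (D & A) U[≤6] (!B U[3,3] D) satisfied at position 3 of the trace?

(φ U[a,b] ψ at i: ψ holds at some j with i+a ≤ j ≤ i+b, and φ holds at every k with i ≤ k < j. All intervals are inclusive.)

Need some j in [3,9] with (!B U[3,3] D), and (D & A) at every k in [3,j-1].
  j=3: (!B U[3,3] D) holds; no prefix to check → satisfied.

Yes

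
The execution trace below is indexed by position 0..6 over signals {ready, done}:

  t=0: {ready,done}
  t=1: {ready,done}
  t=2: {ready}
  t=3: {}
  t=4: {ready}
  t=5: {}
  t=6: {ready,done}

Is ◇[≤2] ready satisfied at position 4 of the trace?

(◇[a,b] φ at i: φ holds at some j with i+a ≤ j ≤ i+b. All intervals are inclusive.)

Check ready at each j in [4,6]:
  j=4: true
  j=5: false
  j=6: true
Found at j=4 → formula holds.

Yes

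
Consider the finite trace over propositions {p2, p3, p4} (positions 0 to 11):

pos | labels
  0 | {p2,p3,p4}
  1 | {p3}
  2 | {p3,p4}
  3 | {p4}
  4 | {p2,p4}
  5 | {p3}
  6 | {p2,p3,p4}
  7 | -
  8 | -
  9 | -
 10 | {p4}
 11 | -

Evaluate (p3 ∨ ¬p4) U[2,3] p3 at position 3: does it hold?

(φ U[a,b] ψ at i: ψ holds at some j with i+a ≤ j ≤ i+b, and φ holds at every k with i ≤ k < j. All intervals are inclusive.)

No

Need some j in [5,6] with p3, and (p3 ∨ ¬p4) at every k in [3,j-1].
  j=5: p3 holds, but (p3 ∨ ¬p4) fails at k=3 → not this j.
  j=6: p3 holds, but (p3 ∨ ¬p4) fails at k=3 → not this j.
No j in the window works → until fails.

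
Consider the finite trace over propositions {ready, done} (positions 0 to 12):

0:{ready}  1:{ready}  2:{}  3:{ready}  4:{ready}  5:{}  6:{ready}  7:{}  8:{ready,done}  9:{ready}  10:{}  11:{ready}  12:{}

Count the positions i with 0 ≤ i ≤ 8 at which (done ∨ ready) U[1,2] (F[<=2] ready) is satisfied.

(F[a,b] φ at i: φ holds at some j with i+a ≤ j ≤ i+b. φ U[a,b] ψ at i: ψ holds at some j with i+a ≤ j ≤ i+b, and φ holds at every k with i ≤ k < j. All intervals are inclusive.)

Evaluate at each i in [0,8]:
  i=0: ✓ (rhs at j=1; lhs holds on [0,0])
  i=1: ✓ (rhs at j=2; lhs holds on [1,1])
  i=2: ✗ (lhs fails at k=2 before rhs at j=3)
  i=3: ✓ (rhs at j=4; lhs holds on [3,3])
  i=4: ✓ (rhs at j=5; lhs holds on [4,4])
  i=5: ✗ (lhs fails at k=5 before rhs at j=6)
  i=6: ✓ (rhs at j=7; lhs holds on [6,6])
  i=7: ✗ (lhs fails at k=7 before rhs at j=8)
  i=8: ✓ (rhs at j=9; lhs holds on [8,8])
Positions where it holds: {0, 1, 3, 4, 6, 8} → 6.

6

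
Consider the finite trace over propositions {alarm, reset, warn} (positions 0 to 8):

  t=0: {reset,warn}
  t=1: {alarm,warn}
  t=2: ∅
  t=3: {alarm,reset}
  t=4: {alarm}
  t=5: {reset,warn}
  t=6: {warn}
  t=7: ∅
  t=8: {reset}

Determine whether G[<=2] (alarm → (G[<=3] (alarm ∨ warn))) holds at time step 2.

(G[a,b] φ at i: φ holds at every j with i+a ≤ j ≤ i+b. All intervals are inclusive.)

Check (alarm → (G[<=3] (alarm ∨ warn))) at every j in [2,4]:
  j=2: antecedent false → ✓
  j=3: antecedent true; consequent holds on [3,6] → ✓
  j=4: antecedent true; consequent fails at 7 → ✗
Fails at j=4 → formula fails.

Does not hold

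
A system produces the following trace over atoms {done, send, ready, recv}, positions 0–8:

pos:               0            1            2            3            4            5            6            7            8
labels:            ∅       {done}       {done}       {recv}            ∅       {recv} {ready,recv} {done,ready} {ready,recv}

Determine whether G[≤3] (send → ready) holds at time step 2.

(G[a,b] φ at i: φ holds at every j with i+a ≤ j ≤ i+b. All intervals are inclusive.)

Check (send → ready) at every j in [2,5]:
  j=2: antecedent false → ✓
  j=3: antecedent false → ✓
  j=4: antecedent false → ✓
  j=5: antecedent false → ✓
All positions satisfy it → formula holds.

True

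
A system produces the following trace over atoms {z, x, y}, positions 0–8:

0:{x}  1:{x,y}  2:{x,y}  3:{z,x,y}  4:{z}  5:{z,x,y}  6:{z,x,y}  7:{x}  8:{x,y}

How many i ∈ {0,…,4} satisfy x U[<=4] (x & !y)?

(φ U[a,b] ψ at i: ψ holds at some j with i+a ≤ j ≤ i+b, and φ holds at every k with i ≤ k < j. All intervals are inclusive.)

Evaluate at each i in [0,4]:
  i=0: ✓ (rhs at j=0)
  i=1: ✗ (no rhs in [1,5])
  i=2: ✗ (no rhs in [2,6])
  i=3: ✗ (lhs fails at k=4 before rhs at j=7)
  i=4: ✗ (lhs fails at k=4 before rhs at j=7)
Positions where it holds: {0} → 1.

1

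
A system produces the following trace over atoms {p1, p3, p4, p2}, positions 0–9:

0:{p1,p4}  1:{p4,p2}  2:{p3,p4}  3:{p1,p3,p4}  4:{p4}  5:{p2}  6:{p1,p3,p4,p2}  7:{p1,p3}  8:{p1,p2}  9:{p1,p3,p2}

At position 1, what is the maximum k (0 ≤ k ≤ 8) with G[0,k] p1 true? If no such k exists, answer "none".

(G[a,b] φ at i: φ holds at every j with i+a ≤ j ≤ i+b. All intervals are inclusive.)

p1 must hold from j=1 onward; find where it first fails.
  j=1: fails → no k works.

none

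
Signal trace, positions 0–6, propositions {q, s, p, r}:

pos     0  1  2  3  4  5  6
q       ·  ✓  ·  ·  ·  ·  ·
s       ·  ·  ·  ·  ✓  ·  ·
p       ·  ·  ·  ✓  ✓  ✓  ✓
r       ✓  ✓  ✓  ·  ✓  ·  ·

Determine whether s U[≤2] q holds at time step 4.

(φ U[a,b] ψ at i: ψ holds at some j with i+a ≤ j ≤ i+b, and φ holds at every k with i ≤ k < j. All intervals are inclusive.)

Need some j in [4,6] with q, and s at every k in [4,j-1].
  j=4: q false.
  j=5: q false.
  j=6: q false.
No j in the window works → until fails.

Does not hold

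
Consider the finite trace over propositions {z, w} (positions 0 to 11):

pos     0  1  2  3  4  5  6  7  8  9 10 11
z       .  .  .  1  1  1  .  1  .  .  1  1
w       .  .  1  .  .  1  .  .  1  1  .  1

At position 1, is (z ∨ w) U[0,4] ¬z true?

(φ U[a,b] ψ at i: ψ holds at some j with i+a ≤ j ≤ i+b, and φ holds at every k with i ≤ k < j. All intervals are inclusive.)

Holds

Need some j in [1,5] with ¬z, and (z ∨ w) at every k in [1,j-1].
  j=1: ¬z holds; no prefix to check → satisfied.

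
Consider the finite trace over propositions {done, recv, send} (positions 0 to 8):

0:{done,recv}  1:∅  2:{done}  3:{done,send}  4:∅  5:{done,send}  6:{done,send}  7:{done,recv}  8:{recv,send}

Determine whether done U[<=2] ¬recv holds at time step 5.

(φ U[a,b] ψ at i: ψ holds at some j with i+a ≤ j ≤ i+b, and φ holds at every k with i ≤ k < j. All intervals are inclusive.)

Need some j in [5,7] with ¬recv, and done at every k in [5,j-1].
  j=5: ¬recv holds; no prefix to check → satisfied.

True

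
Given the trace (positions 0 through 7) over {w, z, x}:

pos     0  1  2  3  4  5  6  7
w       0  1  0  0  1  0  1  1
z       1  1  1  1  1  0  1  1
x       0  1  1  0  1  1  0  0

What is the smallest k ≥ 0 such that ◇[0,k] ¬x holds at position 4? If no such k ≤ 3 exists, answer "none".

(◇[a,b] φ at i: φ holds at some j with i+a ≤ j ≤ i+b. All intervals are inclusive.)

2

Scan j = 4,5,… for ¬x:
  j=4: fails
  j=5: fails
  j=6: holds
First hit at j=6, so smallest k = 6-4 = 2.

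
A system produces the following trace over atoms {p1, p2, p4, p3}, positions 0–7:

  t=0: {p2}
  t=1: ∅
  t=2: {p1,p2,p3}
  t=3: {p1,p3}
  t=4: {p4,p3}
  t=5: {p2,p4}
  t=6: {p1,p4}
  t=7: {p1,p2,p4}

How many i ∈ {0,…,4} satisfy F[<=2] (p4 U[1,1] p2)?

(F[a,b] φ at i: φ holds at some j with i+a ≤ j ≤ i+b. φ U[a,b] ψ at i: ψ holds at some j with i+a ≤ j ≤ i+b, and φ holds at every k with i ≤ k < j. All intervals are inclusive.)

3

Evaluate at each i in [0,4]:
  i=0: ✗ (none in [0,2])
  i=1: ✗ (none in [1,3])
  i=2: ✓ (witness j=4)
  i=3: ✓ (witness j=4)
  i=4: ✓ (witness j=4)
Positions where it holds: {2, 3, 4} → 3.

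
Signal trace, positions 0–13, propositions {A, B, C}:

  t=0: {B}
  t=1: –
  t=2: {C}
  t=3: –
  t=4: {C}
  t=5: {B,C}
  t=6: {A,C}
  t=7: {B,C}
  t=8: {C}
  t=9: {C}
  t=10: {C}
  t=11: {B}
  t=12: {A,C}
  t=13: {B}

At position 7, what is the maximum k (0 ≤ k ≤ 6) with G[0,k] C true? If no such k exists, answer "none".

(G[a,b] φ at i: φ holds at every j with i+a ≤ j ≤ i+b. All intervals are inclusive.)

3

C must hold from j=7 onward; find where it first fails.
  j=7: holds
  j=8: holds
  j=9: holds
  j=10: holds
  j=11: fails
Holds on [7,10], so largest k = 3.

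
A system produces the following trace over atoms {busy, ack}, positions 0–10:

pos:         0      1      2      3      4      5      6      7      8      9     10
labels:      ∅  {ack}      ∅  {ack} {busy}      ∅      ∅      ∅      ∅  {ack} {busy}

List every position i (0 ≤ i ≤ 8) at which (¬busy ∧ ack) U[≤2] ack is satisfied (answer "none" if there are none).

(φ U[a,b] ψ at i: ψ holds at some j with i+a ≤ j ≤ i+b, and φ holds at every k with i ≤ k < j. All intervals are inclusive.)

1, 3

Evaluate at each i in [0,8]:
  i=0: ✗ (lhs fails at k=0 before rhs at j=1)
  i=1: ✓ (rhs at j=1)
  i=2: ✗ (lhs fails at k=2 before rhs at j=3)
  i=3: ✓ (rhs at j=3)
  i=4: ✗ (no rhs in [4,6])
  i=5: ✗ (no rhs in [5,7])
  i=6: ✗ (no rhs in [6,8])
  i=7: ✗ (lhs fails at k=7 before rhs at j=9)
  i=8: ✗ (lhs fails at k=8 before rhs at j=9)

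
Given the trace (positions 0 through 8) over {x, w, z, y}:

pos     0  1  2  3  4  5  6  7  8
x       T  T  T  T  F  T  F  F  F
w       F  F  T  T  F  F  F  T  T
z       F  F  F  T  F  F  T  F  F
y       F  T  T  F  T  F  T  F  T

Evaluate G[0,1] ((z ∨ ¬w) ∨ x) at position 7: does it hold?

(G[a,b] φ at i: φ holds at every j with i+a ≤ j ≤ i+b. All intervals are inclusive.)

Check ((z ∨ ¬w) ∨ x) at every j in [7,8]:
  j=7: false
  j=8: false
Fails at j=7 → formula fails.

No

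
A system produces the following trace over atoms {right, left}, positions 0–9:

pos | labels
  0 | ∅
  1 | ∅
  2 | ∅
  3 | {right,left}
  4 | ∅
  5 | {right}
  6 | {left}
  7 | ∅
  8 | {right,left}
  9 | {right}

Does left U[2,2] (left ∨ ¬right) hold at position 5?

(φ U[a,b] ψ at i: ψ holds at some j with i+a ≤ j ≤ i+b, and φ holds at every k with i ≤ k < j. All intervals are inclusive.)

Need some j in [7,7] with (left ∨ ¬right), and left at every k in [5,j-1].
  j=7: (left ∨ ¬right) holds, but left fails at k=5 → not this j.
No j in the window works → until fails.

Does not hold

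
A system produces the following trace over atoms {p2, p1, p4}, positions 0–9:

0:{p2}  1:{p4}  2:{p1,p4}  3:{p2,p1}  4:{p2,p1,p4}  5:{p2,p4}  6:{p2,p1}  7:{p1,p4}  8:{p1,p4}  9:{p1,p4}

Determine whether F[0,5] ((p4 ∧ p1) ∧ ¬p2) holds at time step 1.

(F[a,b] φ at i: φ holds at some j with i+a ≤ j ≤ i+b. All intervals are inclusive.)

Yes

Check ((p4 ∧ p1) ∧ ¬p2) at each j in [1,6]:
  j=1: false
  j=2: true
  j=3: false
  j=4: false
  j=5: false
  j=6: false
Found at j=2 → formula holds.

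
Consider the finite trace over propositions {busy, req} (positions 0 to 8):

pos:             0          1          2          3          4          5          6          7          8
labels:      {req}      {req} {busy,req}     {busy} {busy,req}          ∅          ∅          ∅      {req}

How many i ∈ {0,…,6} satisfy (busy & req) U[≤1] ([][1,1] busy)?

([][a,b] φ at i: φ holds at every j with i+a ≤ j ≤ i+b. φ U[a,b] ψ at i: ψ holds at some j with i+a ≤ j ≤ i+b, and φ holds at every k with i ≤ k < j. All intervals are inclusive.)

Evaluate at each i in [0,6]:
  i=0: ✗ (lhs fails at k=0 before rhs at j=1)
  i=1: ✓ (rhs at j=1)
  i=2: ✓ (rhs at j=2)
  i=3: ✓ (rhs at j=3)
  i=4: ✗ (no rhs in [4,5])
  i=5: ✗ (no rhs in [5,6])
  i=6: ✗ (no rhs in [6,7])
Positions where it holds: {1, 2, 3} → 3.

3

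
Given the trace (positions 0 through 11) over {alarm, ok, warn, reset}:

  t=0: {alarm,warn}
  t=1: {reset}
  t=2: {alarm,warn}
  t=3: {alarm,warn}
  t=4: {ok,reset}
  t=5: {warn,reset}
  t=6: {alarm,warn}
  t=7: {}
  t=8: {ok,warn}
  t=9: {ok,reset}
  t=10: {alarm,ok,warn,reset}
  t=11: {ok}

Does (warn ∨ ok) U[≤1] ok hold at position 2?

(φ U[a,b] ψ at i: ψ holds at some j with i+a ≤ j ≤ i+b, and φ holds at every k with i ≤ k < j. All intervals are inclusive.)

False

Need some j in [2,3] with ok, and (warn ∨ ok) at every k in [2,j-1].
  j=2: ok false.
  j=3: ok false.
No j in the window works → until fails.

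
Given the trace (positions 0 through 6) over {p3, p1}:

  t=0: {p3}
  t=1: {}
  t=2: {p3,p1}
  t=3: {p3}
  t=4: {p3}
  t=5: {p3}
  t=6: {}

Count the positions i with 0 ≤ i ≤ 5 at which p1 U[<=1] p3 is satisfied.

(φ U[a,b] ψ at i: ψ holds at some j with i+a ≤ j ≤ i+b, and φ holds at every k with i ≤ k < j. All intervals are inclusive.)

5

Evaluate at each i in [0,5]:
  i=0: ✓ (rhs at j=0)
  i=1: ✗ (lhs fails at k=1 before rhs at j=2)
  i=2: ✓ (rhs at j=2)
  i=3: ✓ (rhs at j=3)
  i=4: ✓ (rhs at j=4)
  i=5: ✓ (rhs at j=5)
Positions where it holds: {0, 2, 3, 4, 5} → 5.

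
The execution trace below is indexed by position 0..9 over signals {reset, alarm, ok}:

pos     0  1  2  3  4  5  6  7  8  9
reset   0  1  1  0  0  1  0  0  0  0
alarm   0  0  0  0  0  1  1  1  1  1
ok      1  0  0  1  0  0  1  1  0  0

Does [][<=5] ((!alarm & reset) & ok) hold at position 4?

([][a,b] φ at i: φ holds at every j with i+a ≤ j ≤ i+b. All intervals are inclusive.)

False

Check ((!alarm & reset) & ok) at every j in [4,9]:
  j=4: false
  j=5: false
  j=6: false
  j=7: false
  j=8: false
  j=9: false
Fails at j=4 → formula fails.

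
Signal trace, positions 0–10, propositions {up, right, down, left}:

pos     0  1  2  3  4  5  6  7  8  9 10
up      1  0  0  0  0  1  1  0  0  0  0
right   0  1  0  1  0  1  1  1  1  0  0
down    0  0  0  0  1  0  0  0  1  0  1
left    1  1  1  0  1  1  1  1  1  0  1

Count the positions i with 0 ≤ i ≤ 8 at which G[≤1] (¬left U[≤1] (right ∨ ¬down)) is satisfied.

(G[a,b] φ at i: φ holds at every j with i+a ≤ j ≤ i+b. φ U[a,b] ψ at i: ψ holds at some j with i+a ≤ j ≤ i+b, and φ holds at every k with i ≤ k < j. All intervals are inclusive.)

Evaluate at each i in [0,8]:
  i=0: ✓ (all of [0,1])
  i=1: ✓ (all of [1,2])
  i=2: ✓ (all of [2,3])
  i=3: ✗ (fails at j=4)
  i=4: ✗ (fails at j=4)
  i=5: ✓ (all of [5,6])
  i=6: ✓ (all of [6,7])
  i=7: ✓ (all of [7,8])
  i=8: ✓ (all of [8,9])
Positions where it holds: {0, 1, 2, 5, 6, 7, 8} → 7.

7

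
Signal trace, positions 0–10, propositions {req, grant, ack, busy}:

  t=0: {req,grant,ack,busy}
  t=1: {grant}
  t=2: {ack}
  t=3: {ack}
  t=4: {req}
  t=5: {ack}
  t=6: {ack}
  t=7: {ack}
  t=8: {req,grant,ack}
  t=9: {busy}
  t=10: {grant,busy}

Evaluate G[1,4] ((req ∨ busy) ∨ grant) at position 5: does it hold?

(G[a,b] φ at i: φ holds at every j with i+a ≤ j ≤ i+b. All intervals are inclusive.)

No

Check ((req ∨ busy) ∨ grant) at every j in [6,9]:
  j=6: false
  j=7: false
  j=8: true
  j=9: true
Fails at j=6 → formula fails.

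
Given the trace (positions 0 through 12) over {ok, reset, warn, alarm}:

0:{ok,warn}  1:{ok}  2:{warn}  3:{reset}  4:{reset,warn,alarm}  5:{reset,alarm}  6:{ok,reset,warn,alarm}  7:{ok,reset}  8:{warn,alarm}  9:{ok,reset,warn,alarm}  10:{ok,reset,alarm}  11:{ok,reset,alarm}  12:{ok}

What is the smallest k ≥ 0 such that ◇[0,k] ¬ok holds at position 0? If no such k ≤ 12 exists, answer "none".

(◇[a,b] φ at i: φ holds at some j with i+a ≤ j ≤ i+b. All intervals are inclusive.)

Scan j = 0,1,… for ¬ok:
  j=0: fails
  j=1: fails
  j=2: holds
First hit at j=2, so smallest k = 2-0 = 2.

2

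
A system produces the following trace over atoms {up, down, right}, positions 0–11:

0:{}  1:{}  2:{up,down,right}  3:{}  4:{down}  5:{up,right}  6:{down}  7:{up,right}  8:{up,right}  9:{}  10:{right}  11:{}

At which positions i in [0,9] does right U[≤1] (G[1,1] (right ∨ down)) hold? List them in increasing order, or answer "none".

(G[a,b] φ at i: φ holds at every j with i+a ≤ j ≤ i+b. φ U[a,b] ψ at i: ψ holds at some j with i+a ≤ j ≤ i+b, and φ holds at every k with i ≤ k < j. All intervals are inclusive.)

1, 2, 3, 4, 5, 6, 7, 8, 9

Evaluate at each i in [0,9]:
  i=0: ✗ (lhs fails at k=0 before rhs at j=1)
  i=1: ✓ (rhs at j=1)
  i=2: ✓ (rhs at j=3; lhs holds on [2,2])
  i=3: ✓ (rhs at j=3)
  i=4: ✓ (rhs at j=4)
  i=5: ✓ (rhs at j=5)
  i=6: ✓ (rhs at j=6)
  i=7: ✓ (rhs at j=7)
  i=8: ✓ (rhs at j=9; lhs holds on [8,8])
  i=9: ✓ (rhs at j=9)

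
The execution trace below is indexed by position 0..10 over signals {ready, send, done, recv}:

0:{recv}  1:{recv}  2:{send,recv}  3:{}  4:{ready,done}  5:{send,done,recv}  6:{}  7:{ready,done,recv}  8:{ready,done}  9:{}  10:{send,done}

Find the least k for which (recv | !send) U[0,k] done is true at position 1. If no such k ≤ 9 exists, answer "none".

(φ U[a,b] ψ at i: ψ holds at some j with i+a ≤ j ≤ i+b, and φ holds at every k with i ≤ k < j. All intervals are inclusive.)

Need earliest j ≥ 1 with done, and (recv | !send) at every k in [1,j-1].
  j=1: rhs fails.
  j=2: rhs fails.
  j=3: rhs fails.
  j=4: rhs holds; lhs holds on [1,3]. k = 3.

3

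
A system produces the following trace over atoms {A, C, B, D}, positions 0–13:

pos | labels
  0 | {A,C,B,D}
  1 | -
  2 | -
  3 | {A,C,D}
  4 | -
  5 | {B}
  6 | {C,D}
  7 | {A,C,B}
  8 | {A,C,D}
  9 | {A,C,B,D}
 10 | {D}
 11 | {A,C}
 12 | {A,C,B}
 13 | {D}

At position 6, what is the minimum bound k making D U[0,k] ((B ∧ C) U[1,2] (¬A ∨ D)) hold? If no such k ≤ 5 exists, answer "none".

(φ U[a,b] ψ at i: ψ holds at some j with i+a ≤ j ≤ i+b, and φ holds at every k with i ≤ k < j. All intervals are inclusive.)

Need earliest j ≥ 6 with ((B ∧ C) U[1,2] (¬A ∨ D)), and D at every k in [6,j-1].
  j=6: rhs fails.
  j=7: rhs holds; lhs holds on [6,6]. k = 1.

1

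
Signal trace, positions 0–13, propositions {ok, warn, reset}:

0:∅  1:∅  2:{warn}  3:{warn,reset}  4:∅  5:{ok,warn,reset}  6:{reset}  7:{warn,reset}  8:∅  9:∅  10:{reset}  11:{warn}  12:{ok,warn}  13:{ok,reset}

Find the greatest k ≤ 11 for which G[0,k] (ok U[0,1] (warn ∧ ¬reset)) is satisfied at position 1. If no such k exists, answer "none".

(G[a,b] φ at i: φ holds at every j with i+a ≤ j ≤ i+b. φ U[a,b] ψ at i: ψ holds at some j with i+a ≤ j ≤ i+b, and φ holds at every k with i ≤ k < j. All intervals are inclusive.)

none

(ok U[0,1] (warn ∧ ¬reset)) must hold from j=1 onward; find where it first fails.
  j=1: fails → no k works.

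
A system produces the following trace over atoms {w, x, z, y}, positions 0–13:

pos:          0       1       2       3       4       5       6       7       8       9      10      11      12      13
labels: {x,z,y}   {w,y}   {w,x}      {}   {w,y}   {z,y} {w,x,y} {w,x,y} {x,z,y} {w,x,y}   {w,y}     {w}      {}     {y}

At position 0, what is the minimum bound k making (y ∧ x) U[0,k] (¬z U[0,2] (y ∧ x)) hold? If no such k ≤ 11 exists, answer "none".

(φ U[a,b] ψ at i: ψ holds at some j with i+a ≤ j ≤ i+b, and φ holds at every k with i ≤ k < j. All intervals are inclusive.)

Need earliest j ≥ 0 with (¬z U[0,2] (y ∧ x)), and (y ∧ x) at every k in [0,j-1].
  j=0: rhs holds (empty prefix). k = 0.

0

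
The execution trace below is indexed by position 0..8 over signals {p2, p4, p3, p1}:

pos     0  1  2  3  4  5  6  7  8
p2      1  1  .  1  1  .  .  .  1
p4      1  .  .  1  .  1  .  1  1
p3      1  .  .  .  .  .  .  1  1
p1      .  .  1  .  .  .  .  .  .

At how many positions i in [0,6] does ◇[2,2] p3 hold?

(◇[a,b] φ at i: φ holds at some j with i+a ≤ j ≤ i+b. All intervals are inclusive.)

2

Evaluate at each i in [0,6]:
  i=0: ✗ (none in [2,2])
  i=1: ✗ (none in [3,3])
  i=2: ✗ (none in [4,4])
  i=3: ✗ (none in [5,5])
  i=4: ✗ (none in [6,6])
  i=5: ✓ (witness j=7)
  i=6: ✓ (witness j=8)
Positions where it holds: {5, 6} → 2.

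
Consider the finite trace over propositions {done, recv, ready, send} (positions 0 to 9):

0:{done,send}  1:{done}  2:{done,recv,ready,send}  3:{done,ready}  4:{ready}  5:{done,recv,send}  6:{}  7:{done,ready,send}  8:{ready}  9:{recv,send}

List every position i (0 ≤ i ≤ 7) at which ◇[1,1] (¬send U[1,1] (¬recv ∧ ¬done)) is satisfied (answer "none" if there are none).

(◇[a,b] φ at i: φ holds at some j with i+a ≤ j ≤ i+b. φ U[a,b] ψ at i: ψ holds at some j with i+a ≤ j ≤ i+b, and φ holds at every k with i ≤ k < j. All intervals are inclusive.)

Evaluate at each i in [0,7]:
  i=0: ✗ (none in [1,1])
  i=1: ✗ (none in [2,2])
  i=2: ✓ (witness j=3)
  i=3: ✗ (none in [4,4])
  i=4: ✗ (none in [5,5])
  i=5: ✗ (none in [6,6])
  i=6: ✗ (none in [7,7])
  i=7: ✗ (none in [8,8])

2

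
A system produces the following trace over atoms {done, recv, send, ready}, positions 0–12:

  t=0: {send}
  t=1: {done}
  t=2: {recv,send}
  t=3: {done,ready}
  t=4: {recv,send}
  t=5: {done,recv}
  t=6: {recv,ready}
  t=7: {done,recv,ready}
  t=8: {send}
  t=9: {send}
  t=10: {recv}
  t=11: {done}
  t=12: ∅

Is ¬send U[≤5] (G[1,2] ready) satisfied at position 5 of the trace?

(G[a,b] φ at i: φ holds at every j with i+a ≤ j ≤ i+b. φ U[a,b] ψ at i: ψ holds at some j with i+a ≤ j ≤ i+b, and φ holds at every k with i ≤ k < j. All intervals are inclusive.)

True

Need some j in [5,10] with G[1,2] ready, and ¬send at every k in [5,j-1].
  j=5: G[1,2] ready holds; no prefix to check → satisfied.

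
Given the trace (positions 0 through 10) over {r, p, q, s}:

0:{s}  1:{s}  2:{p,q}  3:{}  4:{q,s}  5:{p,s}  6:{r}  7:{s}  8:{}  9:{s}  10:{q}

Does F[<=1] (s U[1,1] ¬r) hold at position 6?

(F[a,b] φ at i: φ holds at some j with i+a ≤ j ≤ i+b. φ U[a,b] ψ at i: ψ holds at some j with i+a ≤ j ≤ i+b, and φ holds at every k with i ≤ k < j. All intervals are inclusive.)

True

Check (s U[1,1] ¬r) at each j in [6,7]:
  j=6: fails
  j=7: holds
Found at j=7 → formula holds.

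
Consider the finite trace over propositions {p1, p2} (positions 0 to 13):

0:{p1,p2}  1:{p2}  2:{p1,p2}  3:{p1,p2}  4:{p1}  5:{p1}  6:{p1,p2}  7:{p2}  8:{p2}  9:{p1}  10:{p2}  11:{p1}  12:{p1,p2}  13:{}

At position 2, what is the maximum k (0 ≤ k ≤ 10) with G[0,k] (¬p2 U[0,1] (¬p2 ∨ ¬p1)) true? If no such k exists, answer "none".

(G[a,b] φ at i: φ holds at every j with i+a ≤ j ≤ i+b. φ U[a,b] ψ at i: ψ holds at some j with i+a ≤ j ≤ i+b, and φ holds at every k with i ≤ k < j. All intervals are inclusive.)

none

(¬p2 U[0,1] (¬p2 ∨ ¬p1)) must hold from j=2 onward; find where it first fails.
  j=2: fails → no k works.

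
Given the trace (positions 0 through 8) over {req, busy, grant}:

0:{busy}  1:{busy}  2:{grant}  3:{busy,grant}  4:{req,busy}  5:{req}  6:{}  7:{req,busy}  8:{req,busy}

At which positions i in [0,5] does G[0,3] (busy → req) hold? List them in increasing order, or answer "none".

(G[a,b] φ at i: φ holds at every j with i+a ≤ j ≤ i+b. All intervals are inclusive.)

Evaluate at each i in [0,5]:
  i=0: ✗ (fails at j=0)
  i=1: ✗ (fails at j=1)
  i=2: ✗ (fails at j=3)
  i=3: ✗ (fails at j=3)
  i=4: ✓ (all of [4,7])
  i=5: ✓ (all of [5,8])

4, 5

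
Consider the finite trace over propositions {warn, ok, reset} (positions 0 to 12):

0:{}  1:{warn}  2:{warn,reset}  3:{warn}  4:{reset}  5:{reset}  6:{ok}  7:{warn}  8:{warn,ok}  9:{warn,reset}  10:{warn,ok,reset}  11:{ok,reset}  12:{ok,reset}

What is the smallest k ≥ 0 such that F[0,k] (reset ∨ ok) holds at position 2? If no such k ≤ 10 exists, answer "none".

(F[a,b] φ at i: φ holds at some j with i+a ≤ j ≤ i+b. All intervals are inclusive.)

Scan j = 2,3,… for (reset ∨ ok):
  j=2: holds
First hit at j=2, so smallest k = 2-2 = 0.

0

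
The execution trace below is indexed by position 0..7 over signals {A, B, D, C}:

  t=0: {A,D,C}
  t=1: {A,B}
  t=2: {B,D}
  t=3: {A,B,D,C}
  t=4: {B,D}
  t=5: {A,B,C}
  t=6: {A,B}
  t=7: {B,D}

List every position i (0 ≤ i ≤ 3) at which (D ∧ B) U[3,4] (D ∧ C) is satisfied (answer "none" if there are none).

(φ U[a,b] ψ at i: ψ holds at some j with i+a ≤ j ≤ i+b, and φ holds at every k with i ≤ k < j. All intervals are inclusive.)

none

Evaluate at each i in [0,3]:
  i=0: ✗ (lhs fails at k=0 before rhs at j=3)
  i=1: ✗ (no rhs in [4,5])
  i=2: ✗ (no rhs in [5,6])
  i=3: ✗ (no rhs in [6,7])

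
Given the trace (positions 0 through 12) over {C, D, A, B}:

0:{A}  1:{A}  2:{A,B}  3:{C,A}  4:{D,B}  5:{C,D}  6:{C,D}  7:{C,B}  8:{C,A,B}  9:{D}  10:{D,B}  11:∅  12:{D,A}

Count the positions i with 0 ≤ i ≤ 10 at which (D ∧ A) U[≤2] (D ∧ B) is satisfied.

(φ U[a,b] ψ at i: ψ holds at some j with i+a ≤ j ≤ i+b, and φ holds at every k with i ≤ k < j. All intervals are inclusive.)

2

Evaluate at each i in [0,10]:
  i=0: ✗ (no rhs in [0,2])
  i=1: ✗ (no rhs in [1,3])
  i=2: ✗ (lhs fails at k=2 before rhs at j=4)
  i=3: ✗ (lhs fails at k=3 before rhs at j=4)
  i=4: ✓ (rhs at j=4)
  i=5: ✗ (no rhs in [5,7])
  i=6: ✗ (no rhs in [6,8])
  i=7: ✗ (no rhs in [7,9])
  i=8: ✗ (lhs fails at k=8 before rhs at j=10)
  i=9: ✗ (lhs fails at k=9 before rhs at j=10)
  i=10: ✓ (rhs at j=10)
Positions where it holds: {4, 10} → 2.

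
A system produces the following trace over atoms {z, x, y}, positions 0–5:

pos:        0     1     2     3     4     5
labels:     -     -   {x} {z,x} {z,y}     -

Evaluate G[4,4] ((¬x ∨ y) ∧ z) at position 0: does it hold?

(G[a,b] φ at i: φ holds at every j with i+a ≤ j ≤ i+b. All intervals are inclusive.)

Check ((¬x ∨ y) ∧ z) at every j in [4,4]:
  j=4: true
All positions satisfy it → formula holds.

True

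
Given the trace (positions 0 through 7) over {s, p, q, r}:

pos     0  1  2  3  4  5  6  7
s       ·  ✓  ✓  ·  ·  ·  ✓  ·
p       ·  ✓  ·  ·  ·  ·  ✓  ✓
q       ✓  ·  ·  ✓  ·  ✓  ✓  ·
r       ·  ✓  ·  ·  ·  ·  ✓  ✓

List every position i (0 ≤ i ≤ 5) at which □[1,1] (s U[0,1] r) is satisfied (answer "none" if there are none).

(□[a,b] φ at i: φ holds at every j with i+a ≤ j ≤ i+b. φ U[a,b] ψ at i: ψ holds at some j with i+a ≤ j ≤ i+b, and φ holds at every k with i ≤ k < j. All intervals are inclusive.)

Evaluate at each i in [0,5]:
  i=0: ✓ (all of [1,1])
  i=1: ✗ (fails at j=2)
  i=2: ✗ (fails at j=3)
  i=3: ✗ (fails at j=4)
  i=4: ✗ (fails at j=5)
  i=5: ✓ (all of [6,6])

0, 5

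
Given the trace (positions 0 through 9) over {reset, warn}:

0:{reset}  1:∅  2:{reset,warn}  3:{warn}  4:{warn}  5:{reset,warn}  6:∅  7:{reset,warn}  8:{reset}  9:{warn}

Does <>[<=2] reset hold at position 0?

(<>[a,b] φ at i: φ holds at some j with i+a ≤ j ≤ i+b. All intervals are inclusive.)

Check reset at each j in [0,2]:
  j=0: true
  j=1: false
  j=2: true
Found at j=0 → formula holds.

Yes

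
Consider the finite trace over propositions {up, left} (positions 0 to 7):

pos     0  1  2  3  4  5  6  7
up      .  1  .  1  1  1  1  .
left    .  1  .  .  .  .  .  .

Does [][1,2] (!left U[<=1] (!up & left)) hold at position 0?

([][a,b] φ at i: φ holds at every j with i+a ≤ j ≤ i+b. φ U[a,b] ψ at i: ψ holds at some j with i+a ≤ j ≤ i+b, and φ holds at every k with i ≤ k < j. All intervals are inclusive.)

Does not hold

Check (!left U[<=1] (!up & left)) at every j in [1,2]:
  j=1: fails
  j=2: fails
Fails at j=1 → formula fails.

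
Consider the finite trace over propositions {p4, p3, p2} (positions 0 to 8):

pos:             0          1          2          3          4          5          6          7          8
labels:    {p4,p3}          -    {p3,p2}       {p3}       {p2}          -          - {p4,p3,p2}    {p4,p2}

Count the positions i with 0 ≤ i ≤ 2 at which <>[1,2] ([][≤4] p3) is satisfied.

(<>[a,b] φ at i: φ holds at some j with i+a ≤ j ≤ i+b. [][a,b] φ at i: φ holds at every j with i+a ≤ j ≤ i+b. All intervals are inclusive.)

Evaluate at each i in [0,2]:
  i=0: ✗ (none in [1,2])
  i=1: ✗ (none in [2,3])
  i=2: ✗ (none in [3,4])
Positions where it holds: {} → 0.

0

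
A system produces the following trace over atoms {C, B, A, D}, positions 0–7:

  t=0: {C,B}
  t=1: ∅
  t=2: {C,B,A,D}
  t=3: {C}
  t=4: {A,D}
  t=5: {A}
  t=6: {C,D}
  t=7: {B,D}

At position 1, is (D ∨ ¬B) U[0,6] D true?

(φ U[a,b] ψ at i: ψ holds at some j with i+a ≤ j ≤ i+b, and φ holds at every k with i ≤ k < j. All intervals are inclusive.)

Need some j in [1,7] with D, and (D ∨ ¬B) at every k in [1,j-1].
  j=1: D false.
  j=2: D holds; (D ∨ ¬B) holds at every k in [1,1] → satisfied.

Yes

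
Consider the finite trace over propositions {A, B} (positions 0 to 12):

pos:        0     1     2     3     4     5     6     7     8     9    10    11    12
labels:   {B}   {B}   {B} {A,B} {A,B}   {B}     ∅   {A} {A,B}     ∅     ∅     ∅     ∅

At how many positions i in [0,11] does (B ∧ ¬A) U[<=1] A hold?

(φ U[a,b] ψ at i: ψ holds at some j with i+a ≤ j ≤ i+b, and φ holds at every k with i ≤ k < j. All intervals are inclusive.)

5

Evaluate at each i in [0,11]:
  i=0: ✗ (no rhs in [0,1])
  i=1: ✗ (no rhs in [1,2])
  i=2: ✓ (rhs at j=3; lhs holds on [2,2])
  i=3: ✓ (rhs at j=3)
  i=4: ✓ (rhs at j=4)
  i=5: ✗ (no rhs in [5,6])
  i=6: ✗ (lhs fails at k=6 before rhs at j=7)
  i=7: ✓ (rhs at j=7)
  i=8: ✓ (rhs at j=8)
  i=9: ✗ (no rhs in [9,10])
  i=10: ✗ (no rhs in [10,11])
  i=11: ✗ (no rhs in [11,12])
Positions where it holds: {2, 3, 4, 7, 8} → 5.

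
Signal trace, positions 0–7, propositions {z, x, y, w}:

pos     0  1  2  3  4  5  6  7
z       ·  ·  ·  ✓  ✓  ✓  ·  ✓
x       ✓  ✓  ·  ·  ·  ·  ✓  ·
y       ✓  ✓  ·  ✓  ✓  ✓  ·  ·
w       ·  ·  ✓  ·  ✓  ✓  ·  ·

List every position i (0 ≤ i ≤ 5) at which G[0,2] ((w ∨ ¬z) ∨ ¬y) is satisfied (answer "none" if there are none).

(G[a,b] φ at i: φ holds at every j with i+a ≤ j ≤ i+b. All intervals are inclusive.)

0, 4, 5

Evaluate at each i in [0,5]:
  i=0: ✓ (all of [0,2])
  i=1: ✗ (fails at j=3)
  i=2: ✗ (fails at j=3)
  i=3: ✗ (fails at j=3)
  i=4: ✓ (all of [4,6])
  i=5: ✓ (all of [5,7])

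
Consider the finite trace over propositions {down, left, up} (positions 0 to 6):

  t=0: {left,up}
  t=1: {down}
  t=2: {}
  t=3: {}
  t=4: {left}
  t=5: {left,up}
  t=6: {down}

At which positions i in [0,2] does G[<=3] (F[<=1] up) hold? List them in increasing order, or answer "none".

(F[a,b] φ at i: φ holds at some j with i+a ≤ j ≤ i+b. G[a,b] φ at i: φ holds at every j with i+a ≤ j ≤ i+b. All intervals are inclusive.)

Evaluate at each i in [0,2]:
  i=0: ✗ (fails at j=1)
  i=1: ✗ (fails at j=1)
  i=2: ✗ (fails at j=2)

none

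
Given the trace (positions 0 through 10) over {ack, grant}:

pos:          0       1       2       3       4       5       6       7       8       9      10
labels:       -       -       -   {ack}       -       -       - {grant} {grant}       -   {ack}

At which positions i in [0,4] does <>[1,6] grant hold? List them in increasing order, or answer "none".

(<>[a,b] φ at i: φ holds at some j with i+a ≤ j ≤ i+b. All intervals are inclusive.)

1, 2, 3, 4

Evaluate at each i in [0,4]:
  i=0: ✗ (none in [1,6])
  i=1: ✓ (witness j=7)
  i=2: ✓ (witness j=7)
  i=3: ✓ (witness j=7)
  i=4: ✓ (witness j=7)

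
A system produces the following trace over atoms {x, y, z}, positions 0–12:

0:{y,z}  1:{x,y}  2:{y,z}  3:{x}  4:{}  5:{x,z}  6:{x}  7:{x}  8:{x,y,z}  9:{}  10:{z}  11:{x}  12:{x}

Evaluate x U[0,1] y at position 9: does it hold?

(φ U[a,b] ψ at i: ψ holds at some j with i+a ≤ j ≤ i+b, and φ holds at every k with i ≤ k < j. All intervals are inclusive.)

Need some j in [9,10] with y, and x at every k in [9,j-1].
  j=9: y false.
  j=10: y false.
No j in the window works → until fails.

No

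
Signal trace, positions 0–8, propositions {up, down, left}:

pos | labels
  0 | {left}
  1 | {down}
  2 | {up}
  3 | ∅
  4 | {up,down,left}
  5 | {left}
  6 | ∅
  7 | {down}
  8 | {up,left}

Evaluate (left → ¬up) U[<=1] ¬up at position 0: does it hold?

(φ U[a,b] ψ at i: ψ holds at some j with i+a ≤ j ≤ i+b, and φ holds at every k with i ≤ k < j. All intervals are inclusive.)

Need some j in [0,1] with ¬up, and (left → ¬up) at every k in [0,j-1].
  j=0: ¬up holds; no prefix to check → satisfied.

Yes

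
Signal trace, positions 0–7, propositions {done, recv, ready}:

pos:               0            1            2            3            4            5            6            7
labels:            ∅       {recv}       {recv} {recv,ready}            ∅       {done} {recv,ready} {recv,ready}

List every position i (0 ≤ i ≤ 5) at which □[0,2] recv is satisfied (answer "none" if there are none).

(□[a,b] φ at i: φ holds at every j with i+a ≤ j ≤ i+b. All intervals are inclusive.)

1

Evaluate at each i in [0,5]:
  i=0: ✗ (fails at j=0)
  i=1: ✓ (all of [1,3])
  i=2: ✗ (fails at j=4)
  i=3: ✗ (fails at j=4)
  i=4: ✗ (fails at j=4)
  i=5: ✗ (fails at j=5)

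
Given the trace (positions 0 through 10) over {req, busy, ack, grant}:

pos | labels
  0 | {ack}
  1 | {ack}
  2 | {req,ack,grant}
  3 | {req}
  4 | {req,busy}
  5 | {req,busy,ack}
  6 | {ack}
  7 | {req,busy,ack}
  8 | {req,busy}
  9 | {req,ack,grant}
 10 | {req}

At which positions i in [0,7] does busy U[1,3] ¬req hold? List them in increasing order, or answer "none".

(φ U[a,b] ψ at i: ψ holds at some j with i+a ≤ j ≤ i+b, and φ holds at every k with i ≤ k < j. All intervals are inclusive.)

4, 5

Evaluate at each i in [0,7]:
  i=0: ✗ (lhs fails at k=0 before rhs at j=1)
  i=1: ✗ (no rhs in [2,4])
  i=2: ✗ (no rhs in [3,5])
  i=3: ✗ (lhs fails at k=3 before rhs at j=6)
  i=4: ✓ (rhs at j=6; lhs holds on [4,5])
  i=5: ✓ (rhs at j=6; lhs holds on [5,5])
  i=6: ✗ (no rhs in [7,9])
  i=7: ✗ (no rhs in [8,10])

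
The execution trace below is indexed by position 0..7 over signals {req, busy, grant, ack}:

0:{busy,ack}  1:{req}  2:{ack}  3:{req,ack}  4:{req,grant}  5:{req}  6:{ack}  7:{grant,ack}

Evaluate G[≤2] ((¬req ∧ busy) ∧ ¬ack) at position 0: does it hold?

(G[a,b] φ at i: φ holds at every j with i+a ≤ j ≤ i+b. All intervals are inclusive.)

Check ((¬req ∧ busy) ∧ ¬ack) at every j in [0,2]:
  j=0: false
  j=1: false
  j=2: false
Fails at j=0 → formula fails.

No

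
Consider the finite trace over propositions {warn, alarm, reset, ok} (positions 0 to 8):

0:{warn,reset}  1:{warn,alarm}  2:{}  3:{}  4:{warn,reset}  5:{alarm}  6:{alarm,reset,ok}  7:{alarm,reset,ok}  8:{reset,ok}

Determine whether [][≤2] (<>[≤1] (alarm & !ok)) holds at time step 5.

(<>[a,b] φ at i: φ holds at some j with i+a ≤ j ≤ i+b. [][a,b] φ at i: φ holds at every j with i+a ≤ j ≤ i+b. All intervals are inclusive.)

Does not hold

Check <>[≤1] (alarm & !ok) at every j in [5,7]:
  j=5: holds (witness at 5)
  j=6: fails (none in [6,7])
  j=7: fails (none in [7,8])
Fails at j=6 → formula fails.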